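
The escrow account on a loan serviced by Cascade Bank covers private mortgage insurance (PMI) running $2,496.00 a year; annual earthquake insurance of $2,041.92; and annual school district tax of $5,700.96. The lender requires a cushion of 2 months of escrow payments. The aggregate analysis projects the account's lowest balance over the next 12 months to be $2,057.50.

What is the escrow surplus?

$351.02

Private mortgage insurance (PMI) = $2,496.00
Earthquake insurance = $2,041.92
School district tax = $5,700.96
Total annual escrow = $2,496.00 + $2,041.92 + $5,700.96 = $10,238.88
Monthly = $10,238.88 ÷ 12 = $853.24
Required cushion = 2 × $853.24 = $1,706.48
Surplus = $2,057.50 − $1,706.48 = $351.02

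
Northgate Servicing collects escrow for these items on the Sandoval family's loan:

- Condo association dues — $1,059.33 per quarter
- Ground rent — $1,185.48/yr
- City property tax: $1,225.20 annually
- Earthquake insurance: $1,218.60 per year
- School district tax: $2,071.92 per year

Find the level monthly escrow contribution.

$828.21

Condo association dues = $1,059.33 × 4 = $4,237.32 per year
Ground rent = $1,185.48 per year
City property tax = $1,225.20 per year
Earthquake insurance = $1,218.60 per year
School district tax = $2,071.92 per year
Yearly total = $4,237.32 + $1,185.48 + $1,225.20 + $1,218.60 + $2,071.92 = $9,938.52
Base monthly escrow = $9,938.52 ÷ 12 = $828.21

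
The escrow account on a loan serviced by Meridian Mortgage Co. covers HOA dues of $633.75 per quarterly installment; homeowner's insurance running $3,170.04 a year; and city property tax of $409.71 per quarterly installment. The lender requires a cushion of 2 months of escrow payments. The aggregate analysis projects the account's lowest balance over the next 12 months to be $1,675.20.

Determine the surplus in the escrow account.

$451.22

HOA dues — $633.75 × 4 = $2,535.00 annually
Homeowner's insurance — $3,170.04 annually
City property tax — $409.71 × 4 = $1,638.84 annually
Total annual escrow = $7,343.88
Per month = $7,343.88 / 12 = $611.99
Required reserve = 2 × $611.99 = $1,223.98
Excess over cushion: $1,675.20 − $1,223.98 = $451.22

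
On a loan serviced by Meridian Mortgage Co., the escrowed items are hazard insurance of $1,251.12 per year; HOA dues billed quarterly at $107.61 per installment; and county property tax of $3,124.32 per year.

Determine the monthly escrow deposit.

$400.49

Hazard insurance = $1,251.12 annually
HOA dues = $107.61 × 4 = $430.44 annually
County property tax = $3,124.32 annually
Combined annual = $1,251.12 + $430.44 + $3,124.32 = $4,805.88
Base monthly escrow = $4,805.88 / 12 = $400.49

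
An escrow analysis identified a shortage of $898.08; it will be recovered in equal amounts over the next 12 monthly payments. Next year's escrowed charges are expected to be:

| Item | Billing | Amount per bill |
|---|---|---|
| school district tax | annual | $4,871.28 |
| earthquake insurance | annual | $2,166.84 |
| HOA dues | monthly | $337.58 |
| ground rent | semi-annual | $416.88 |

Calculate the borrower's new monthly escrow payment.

$1,068.41

School district tax — $4,871.28
Earthquake insurance — $2,166.84
HOA dues — $337.58 × 12 = $4,050.96
Ground rent — $416.88 × 2 = $833.76
Yearly total = $11,922.84
Per month = $11,922.84 ÷ 12 = $993.57
Monthly shortage recovery: $898.08 ÷ 12 = $74.84
Adjusted monthly = $993.57 + $74.84 = $1,068.41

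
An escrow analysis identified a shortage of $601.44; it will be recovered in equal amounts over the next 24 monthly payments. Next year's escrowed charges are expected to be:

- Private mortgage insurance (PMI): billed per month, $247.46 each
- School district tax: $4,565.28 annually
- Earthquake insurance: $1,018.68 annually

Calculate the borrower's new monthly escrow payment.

Private mortgage insurance (PMI): $247.46 × 12 = $2,969.52
School district tax: $4,565.28
Earthquake insurance: $1,018.68
Total per year = $8,553.48
Monthly = $8,553.48 ÷ 12 = $712.79
Shortage spread = $601.44 ÷ 24 = $25.06/mo
Adjusted monthly = $712.79 + $25.06 = $737.85

$737.85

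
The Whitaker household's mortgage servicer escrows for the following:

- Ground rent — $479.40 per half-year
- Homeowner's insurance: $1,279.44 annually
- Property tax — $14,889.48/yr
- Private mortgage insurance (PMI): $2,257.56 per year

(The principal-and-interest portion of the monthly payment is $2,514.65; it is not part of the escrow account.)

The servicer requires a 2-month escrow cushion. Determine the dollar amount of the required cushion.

$3,230.88

Ground rent = $479.40 × 2 = $958.80 annually
Homeowner's insurance = $1,279.44 annually
Property tax = $14,889.48 annually
Private mortgage insurance (PMI) = $2,257.56 annually
Yearly total = $19,385.28
Monthly escrow = $19,385.28 / 12 = $1,615.44
Cushion = 2 × $1,615.44 = $3,230.88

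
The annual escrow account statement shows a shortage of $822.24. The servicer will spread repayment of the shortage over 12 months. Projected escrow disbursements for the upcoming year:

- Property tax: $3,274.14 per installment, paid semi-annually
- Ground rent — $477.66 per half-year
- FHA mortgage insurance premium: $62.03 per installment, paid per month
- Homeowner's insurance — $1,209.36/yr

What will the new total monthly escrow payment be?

$856.63

Property tax — $3,274.14 × 2 = $6,548.28
Ground rent — $477.66 × 2 = $955.32
FHA mortgage insurance premium — $62.03 × 12 = $744.36
Homeowner's insurance — $1,209.36
Yearly total = $6,548.28 + $955.32 + $744.36 + $1,209.36 = $9,457.32
Per month = $9,457.32 / 12 = $788.11
Shortage spread = $822.24 / 12 = $68.52/mo
New monthly escrow = $788.11 + $68.52 = $856.63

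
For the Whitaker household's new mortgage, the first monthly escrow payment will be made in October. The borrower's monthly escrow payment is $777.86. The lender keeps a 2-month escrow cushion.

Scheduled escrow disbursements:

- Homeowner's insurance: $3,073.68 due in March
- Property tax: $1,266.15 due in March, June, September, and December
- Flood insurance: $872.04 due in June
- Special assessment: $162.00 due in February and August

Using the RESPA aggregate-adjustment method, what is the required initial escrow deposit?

$2,656.54

Cushion = 2 × $777.86 = $1,555.72
Trial balance (start $0, +$777.86 each month, − disbursements):
  Oct: +$777.86 → $777.86
  Nov: +$777.86 → $1,555.72
  Dec: +$777.86 − $1,266.15 → $1,067.43
  Jan: +$777.86 → $1,845.29
  Feb: +$777.86 − $162.00 → $2,461.15
  Mar: +$777.86 − $4,339.83 → -$1,100.82
  Apr: +$777.86 → -$322.96
  May: +$777.86 → $454.90
  Jun: +$777.86 − $2,138.19 → -$905.43
  Jul: +$777.86 → -$127.57
  Aug: +$777.86 − $162.00 → $488.29
  Sep: +$777.86 − $1,266.15 → $0.00
Lowest trial balance = -$1,100.82 (Mar)
Initial deposit = cushion − low point = $1,555.72 − (-$1,100.82) = $2,656.54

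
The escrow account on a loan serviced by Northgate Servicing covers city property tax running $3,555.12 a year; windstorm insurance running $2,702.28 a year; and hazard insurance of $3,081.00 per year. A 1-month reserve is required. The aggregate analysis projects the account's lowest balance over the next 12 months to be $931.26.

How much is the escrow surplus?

$153.06

City property tax — $3,555.12 per year
Windstorm insurance — $2,702.28 per year
Hazard insurance — $3,081.00 per year
Total annual escrow = $3,555.12 + $2,702.28 + $3,081.00 = $9,338.40
Base monthly escrow = $9,338.40 / 12 = $778.20
Required reserve = 1 × $778.20 = $778.20
Excess over cushion: $931.26 − $778.20 = $153.06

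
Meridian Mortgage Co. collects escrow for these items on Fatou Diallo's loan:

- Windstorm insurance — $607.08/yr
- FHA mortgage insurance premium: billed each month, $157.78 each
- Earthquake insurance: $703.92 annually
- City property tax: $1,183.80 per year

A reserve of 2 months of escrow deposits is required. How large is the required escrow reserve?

$731.36

Windstorm insurance: $607.08 per year
FHA mortgage insurance premium: $157.78 × 12 = $1,893.36 per year
Earthquake insurance: $703.92 per year
City property tax: $1,183.80 per year
Yearly total = $4,388.16
Base monthly escrow = $4,388.16 / 12 = $365.68
Reserve = 2 × $365.68 = $731.36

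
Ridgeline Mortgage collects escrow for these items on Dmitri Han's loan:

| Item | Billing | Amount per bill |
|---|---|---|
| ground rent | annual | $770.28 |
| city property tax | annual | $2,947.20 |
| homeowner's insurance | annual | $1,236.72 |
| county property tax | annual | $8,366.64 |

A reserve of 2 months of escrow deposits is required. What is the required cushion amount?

Ground rent: $770.28 annually
City property tax: $2,947.20 annually
Homeowner's insurance: $1,236.72 annually
County property tax: $8,366.64 annually
Annual escrow total = $13,320.84
Base monthly escrow = $13,320.84 / 12 = $1,110.07
Required cushion = 2 × $1,110.07 = $2,220.14

$2,220.14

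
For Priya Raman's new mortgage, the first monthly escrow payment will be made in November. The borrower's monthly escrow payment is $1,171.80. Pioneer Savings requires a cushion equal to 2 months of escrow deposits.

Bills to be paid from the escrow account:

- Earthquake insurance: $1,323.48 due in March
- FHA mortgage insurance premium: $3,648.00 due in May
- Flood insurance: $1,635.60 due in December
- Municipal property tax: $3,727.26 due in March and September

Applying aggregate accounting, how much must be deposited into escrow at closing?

$4,475.34

Cushion = 2 × $1,171.80 = $2,343.60
Trial balance (start $0, +$1,171.80 each month, − disbursements):
  Nov: +$1,171.80 → $1,171.80
  Dec: +$1,171.80 − $1,635.60 → $708.00
  Jan: +$1,171.80 → $1,879.80
  Feb: +$1,171.80 → $3,051.60
  Mar: +$1,171.80 − $5,050.74 → -$827.34
  Apr: +$1,171.80 → $344.46
  May: +$1,171.80 − $3,648.00 → -$2,131.74
  Jun: +$1,171.80 → -$959.94
  Jul: +$1,171.80 → $211.86
  Aug: +$1,171.80 → $1,383.66
  Sep: +$1,171.80 − $3,727.26 → -$1,171.80
  Oct: +$1,171.80 → $0.00
Lowest trial balance = -$2,131.74 (May)
Initial deposit = cushion − low point = $2,343.60 − (-$2,131.74) = $4,475.34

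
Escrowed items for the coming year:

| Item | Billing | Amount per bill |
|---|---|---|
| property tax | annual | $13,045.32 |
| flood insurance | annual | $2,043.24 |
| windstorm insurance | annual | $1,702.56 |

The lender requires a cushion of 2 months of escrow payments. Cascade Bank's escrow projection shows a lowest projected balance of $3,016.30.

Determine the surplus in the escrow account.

Property tax: $13,045.32 annually
Flood insurance: $2,043.24 annually
Windstorm insurance: $1,702.56 annually
Total per year = $13,045.32 + $2,043.24 + $1,702.56 = $16,791.12
Per month = $16,791.12 / 12 = $1,399.26
Cushion = 2 × $1,399.26 = $2,798.52
Excess over cushion: $3,016.30 − $2,798.52 = $217.78

$217.78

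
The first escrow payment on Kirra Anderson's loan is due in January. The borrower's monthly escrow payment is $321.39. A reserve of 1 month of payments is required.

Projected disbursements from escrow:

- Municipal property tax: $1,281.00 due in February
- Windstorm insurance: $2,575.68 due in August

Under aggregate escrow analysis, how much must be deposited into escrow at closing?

Cushion = 1 × $321.39 = $321.39
Trial balance (start $0, +$321.39 each month, − disbursements):
  Jan: +$321.39 → $321.39
  Feb: +$321.39 − $1,281.00 → -$638.22
  Mar: +$321.39 → -$316.83
  Apr: +$321.39 → $4.56
  May: +$321.39 → $325.95
  Jun: +$321.39 → $647.34
  Jul: +$321.39 → $968.73
  Aug: +$321.39 − $2,575.68 → -$1,285.56
  Sep: +$321.39 → -$964.17
  Oct: +$321.39 → -$642.78
  Nov: +$321.39 → -$321.39
  Dec: +$321.39 → $0.00
Lowest trial balance = -$1,285.56 (Aug)
Initial deposit = cushion − low point = $321.39 − (-$1,285.56) = $1,606.95

$1,606.95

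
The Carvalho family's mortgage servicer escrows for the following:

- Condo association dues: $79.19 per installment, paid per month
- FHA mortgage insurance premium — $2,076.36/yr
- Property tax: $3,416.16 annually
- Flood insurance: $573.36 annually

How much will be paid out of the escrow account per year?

$7,016.16

Condo association dues = $79.19 × 12 = $950.28 annually
FHA mortgage insurance premium = $2,076.36 annually
Property tax = $3,416.16 annually
Flood insurance = $573.36 annually
Total per year = $7,016.16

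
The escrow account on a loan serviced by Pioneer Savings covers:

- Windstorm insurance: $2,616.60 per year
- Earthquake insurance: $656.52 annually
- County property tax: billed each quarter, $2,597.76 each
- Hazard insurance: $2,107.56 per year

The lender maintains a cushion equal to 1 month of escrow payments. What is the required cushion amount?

Windstorm insurance = $2,616.60/yr
Earthquake insurance = $656.52/yr
County property tax = $2,597.76 × 4 = $10,391.04/yr
Hazard insurance = $2,107.56/yr
Total annual escrow = $2,616.60 + $656.52 + $10,391.04 + $2,107.56 = $15,771.72
Monthly = $15,771.72 / 12 = $1,314.31
Reserve = 1 × $1,314.31 = $1,314.31

$1,314.31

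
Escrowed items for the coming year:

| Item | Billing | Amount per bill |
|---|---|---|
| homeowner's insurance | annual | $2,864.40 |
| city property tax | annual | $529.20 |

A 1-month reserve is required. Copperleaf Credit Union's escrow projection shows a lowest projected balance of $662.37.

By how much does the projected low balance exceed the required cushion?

$379.57

Homeowner's insurance: $2,864.40 annually
City property tax: $529.20 annually
Total annual escrow = $2,864.40 + $529.20 = $3,393.60
Monthly escrow = $3,393.60 / 12 = $282.80
Required cushion = 1 × $282.80 = $282.80
Surplus = $662.37 − $282.80 = $379.57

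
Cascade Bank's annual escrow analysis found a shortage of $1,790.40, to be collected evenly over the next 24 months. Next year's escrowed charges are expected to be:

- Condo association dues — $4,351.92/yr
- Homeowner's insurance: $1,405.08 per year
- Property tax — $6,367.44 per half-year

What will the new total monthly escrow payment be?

$1,615.59

Condo association dues = $4,351.92 annually
Homeowner's insurance = $1,405.08 annually
Property tax = $6,367.44 × 2 = $12,734.88 annually
Yearly total = $4,351.92 + $1,405.08 + $12,734.88 = $18,491.88
Per month = $18,491.88 / 12 = $1,540.99
Monthly shortage recovery: $1,790.40 / 24 = $74.60
Adjusted monthly = $1,540.99 + $74.60 = $1,615.59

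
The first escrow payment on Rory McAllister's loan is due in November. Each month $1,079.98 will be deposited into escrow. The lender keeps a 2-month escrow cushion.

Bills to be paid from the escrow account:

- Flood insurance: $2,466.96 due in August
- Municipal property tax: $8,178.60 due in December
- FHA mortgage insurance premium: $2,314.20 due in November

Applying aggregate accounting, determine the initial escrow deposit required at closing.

$10,492.80

Cushion = 2 × $1,079.98 = $2,159.96
Trial balance (start $0, +$1,079.98 each month, − disbursements):
  Nov: +$1,079.98 − $2,314.20 → -$1,234.22
  Dec: +$1,079.98 − $8,178.60 → -$8,332.84
  Jan: +$1,079.98 → -$7,252.86
  Feb: +$1,079.98 → -$6,172.88
  Mar: +$1,079.98 → -$5,092.90
  Apr: +$1,079.98 → -$4,012.92
  May: +$1,079.98 → -$2,932.94
  Jun: +$1,079.98 → -$1,852.96
  Jul: +$1,079.98 → -$772.98
  Aug: +$1,079.98 − $2,466.96 → -$2,159.96
  Sep: +$1,079.98 → -$1,079.98
  Oct: +$1,079.98 → $0.00
Lowest trial balance = -$8,332.84 (Dec)
Initial deposit = cushion − low point = $2,159.96 − (-$8,332.84) = $10,492.80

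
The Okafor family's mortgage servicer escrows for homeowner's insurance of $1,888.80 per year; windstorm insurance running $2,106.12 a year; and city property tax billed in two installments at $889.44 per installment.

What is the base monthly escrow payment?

$481.15

Homeowner's insurance — $1,888.80 per year
Windstorm insurance — $2,106.12 per year
City property tax — $889.44 × 2 = $1,778.88 per year
Total per year = $5,773.80
Monthly = $5,773.80 ÷ 12 = $481.15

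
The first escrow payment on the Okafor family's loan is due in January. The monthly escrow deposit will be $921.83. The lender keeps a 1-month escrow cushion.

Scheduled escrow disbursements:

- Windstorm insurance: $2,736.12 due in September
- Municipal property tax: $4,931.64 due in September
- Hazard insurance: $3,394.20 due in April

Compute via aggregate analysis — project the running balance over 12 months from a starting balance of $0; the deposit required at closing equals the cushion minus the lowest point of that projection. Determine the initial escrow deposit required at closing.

Cushion = 1 × $921.83 = $921.83
Trial balance (start $0, +$921.83 each month, − disbursements):
  Jan: +$921.83 → $921.83
  Feb: +$921.83 → $1,843.66
  Mar: +$921.83 → $2,765.49
  Apr: +$921.83 − $3,394.20 → $293.12
  May: +$921.83 → $1,214.95
  Jun: +$921.83 → $2,136.78
  Jul: +$921.83 → $3,058.61
  Aug: +$921.83 → $3,980.44
  Sep: +$921.83 − $7,667.76 → -$2,765.49
  Oct: +$921.83 → -$1,843.66
  Nov: +$921.83 → -$921.83
  Dec: +$921.83 → $0.00
Lowest trial balance = -$2,765.49 (Sep)
Initial deposit = cushion − low point = $921.83 − (-$2,765.49) = $3,687.32

$3,687.32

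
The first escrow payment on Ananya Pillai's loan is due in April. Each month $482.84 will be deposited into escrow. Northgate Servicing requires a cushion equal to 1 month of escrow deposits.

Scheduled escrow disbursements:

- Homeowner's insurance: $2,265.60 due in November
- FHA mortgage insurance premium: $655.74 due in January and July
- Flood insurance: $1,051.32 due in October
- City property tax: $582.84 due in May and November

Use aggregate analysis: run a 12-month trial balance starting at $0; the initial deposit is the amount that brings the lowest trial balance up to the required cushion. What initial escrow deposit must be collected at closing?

Cushion = 1 × $482.84 = $482.84
Trial balance (start $0, +$482.84 each month, − disbursements):
  Apr: +$482.84 → $482.84
  May: +$482.84 − $582.84 → $382.84
  Jun: +$482.84 → $865.68
  Jul: +$482.84 − $655.74 → $692.78
  Aug: +$482.84 → $1,175.62
  Sep: +$482.84 → $1,658.46
  Oct: +$482.84 − $1,051.32 → $1,089.98
  Nov: +$482.84 − $2,848.44 → -$1,275.62
  Dec: +$482.84 → -$792.78
  Jan: +$482.84 − $655.74 → -$965.68
  Feb: +$482.84 → -$482.84
  Mar: +$482.84 → $0.00
Lowest trial balance = -$1,275.62 (Nov)
Initial deposit = cushion − low point = $482.84 − (-$1,275.62) = $1,758.46

$1,758.46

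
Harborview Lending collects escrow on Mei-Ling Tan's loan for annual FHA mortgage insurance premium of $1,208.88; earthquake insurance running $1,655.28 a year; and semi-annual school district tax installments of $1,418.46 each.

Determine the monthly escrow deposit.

$475.09

FHA mortgage insurance premium — $1,208.88
Earthquake insurance — $1,655.28
School district tax — $1,418.46 × 2 = $2,836.92
Total per year = $5,701.08
Base monthly escrow = $5,701.08 ÷ 12 = $475.09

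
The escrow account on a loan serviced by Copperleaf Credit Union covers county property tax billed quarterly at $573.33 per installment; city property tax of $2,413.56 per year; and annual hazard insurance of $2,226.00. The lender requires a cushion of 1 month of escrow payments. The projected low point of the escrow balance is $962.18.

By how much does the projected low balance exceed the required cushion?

County property tax = $573.33 × 4 = $2,293.32/yr
City property tax = $2,413.56/yr
Hazard insurance = $2,226.00/yr
Annual escrow total = $2,293.32 + $2,413.56 + $2,226.00 = $6,932.88
Monthly = $6,932.88 / 12 = $577.74
Required cushion = 1 × $577.74 = $577.74
Surplus = $962.18 − $577.74 = $384.44

$384.44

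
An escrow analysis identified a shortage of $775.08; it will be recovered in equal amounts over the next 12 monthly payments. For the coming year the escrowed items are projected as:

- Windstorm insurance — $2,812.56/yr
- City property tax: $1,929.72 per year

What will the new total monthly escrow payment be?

$459.78

Windstorm insurance — $2,812.56
City property tax — $1,929.72
Total per year = $2,812.56 + $1,929.72 = $4,742.28
Base monthly escrow = $4,742.28 ÷ 12 = $395.19
Shortage spread = $775.08 / 12 = $64.59/mo
New monthly escrow = $395.19 + $64.59 = $459.78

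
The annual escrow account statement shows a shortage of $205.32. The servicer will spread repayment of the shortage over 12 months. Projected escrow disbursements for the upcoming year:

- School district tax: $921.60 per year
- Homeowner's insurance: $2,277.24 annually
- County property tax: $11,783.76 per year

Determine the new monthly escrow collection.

School district tax: $921.60/yr
Homeowner's insurance: $2,277.24/yr
County property tax: $11,783.76/yr
Yearly total = $921.60 + $2,277.24 + $11,783.76 = $14,982.60
Base monthly escrow = $14,982.60 ÷ 12 = $1,248.55
Monthly shortage recovery: $205.32 / 12 = $17.11
Adjusted monthly = $1,248.55 + $17.11 = $1,265.66

$1,265.66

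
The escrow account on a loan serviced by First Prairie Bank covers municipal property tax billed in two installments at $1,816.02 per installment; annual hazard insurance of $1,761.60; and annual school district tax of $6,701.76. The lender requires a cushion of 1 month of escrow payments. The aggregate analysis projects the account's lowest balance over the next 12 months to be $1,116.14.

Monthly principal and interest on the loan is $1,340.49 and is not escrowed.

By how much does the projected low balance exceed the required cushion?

Municipal property tax = $1,816.02 × 2 = $3,632.04 per year
Hazard insurance = $1,761.60 per year
School district tax = $6,701.76 per year
Yearly total = $3,632.04 + $1,761.60 + $6,701.76 = $12,095.40
Base monthly escrow = $12,095.40 / 12 = $1,007.95
Required cushion = 1 × $1,007.95 = $1,007.95
Excess over cushion: $1,116.14 − $1,007.95 = $108.19

$108.19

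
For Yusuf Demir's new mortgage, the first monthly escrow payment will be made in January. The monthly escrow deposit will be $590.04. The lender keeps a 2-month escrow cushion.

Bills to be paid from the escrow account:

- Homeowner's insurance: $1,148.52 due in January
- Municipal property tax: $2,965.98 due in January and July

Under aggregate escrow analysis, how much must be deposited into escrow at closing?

Cushion = 2 × $590.04 = $1,180.08
Trial balance (start $0, +$590.04 each month, − disbursements):
  Jan: +$590.04 − $4,114.50 → -$3,524.46
  Feb: +$590.04 → -$2,934.42
  Mar: +$590.04 → -$2,344.38
  Apr: +$590.04 → -$1,754.34
  May: +$590.04 → -$1,164.30
  Jun: +$590.04 → -$574.26
  Jul: +$590.04 − $2,965.98 → -$2,950.20
  Aug: +$590.04 → -$2,360.16
  Sep: +$590.04 → -$1,770.12
  Oct: +$590.04 → -$1,180.08
  Nov: +$590.04 → -$590.04
  Dec: +$590.04 → $0.00
Lowest trial balance = -$3,524.46 (Jan)
Initial deposit = cushion − low point = $1,180.08 − (-$3,524.46) = $4,704.54

$4,704.54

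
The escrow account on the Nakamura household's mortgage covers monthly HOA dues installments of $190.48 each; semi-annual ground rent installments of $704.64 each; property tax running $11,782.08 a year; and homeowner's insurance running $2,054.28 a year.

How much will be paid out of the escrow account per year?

HOA dues: $190.48 × 12 = $2,285.76 per year
Ground rent: $704.64 × 2 = $1,409.28 per year
Property tax: $11,782.08 per year
Homeowner's insurance: $2,054.28 per year
Total annual escrow = $2,285.76 + $1,409.28 + $11,782.08 + $2,054.28 = $17,531.40

$17,531.40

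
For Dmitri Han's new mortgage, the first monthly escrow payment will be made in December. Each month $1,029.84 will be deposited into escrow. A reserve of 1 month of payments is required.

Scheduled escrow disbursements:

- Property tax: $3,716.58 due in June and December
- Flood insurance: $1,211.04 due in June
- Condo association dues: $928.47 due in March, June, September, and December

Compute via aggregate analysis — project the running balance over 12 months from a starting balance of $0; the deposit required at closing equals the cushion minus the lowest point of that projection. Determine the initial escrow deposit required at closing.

$5,250.57

Cushion = 1 × $1,029.84 = $1,029.84
Trial balance (start $0, +$1,029.84 each month, − disbursements):
  Dec: +$1,029.84 − $4,645.05 → -$3,615.21
  Jan: +$1,029.84 → -$2,585.37
  Feb: +$1,029.84 → -$1,555.53
  Mar: +$1,029.84 − $928.47 → -$1,454.16
  Apr: +$1,029.84 → -$424.32
  May: +$1,029.84 → $605.52
  Jun: +$1,029.84 − $5,856.09 → -$4,220.73
  Jul: +$1,029.84 → -$3,190.89
  Aug: +$1,029.84 → -$2,161.05
  Sep: +$1,029.84 − $928.47 → -$2,059.68
  Oct: +$1,029.84 → -$1,029.84
  Nov: +$1,029.84 → $0.00
Lowest trial balance = -$4,220.73 (Jun)
Initial deposit = cushion − low point = $1,029.84 − (-$4,220.73) = $5,250.57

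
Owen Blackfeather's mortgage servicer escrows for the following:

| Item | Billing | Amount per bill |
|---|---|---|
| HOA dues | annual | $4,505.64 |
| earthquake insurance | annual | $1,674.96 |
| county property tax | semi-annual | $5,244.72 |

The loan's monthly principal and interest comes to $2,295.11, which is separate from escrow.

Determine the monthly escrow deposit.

$1,389.17

HOA dues: $4,505.64/yr
Earthquake insurance: $1,674.96/yr
County property tax: $5,244.72 × 2 = $10,489.44/yr
Total annual escrow = $4,505.64 + $1,674.96 + $10,489.44 = $16,670.04
Per month = $16,670.04 ÷ 12 = $1,389.17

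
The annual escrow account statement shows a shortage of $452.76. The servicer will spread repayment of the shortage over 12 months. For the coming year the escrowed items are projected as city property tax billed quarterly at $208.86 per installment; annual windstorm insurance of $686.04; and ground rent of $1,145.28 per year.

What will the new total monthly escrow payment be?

$259.96

City property tax = $208.86 × 4 = $835.44
Windstorm insurance = $686.04
Ground rent = $1,145.28
Total per year = $835.44 + $686.04 + $1,145.28 = $2,666.76
Per month = $2,666.76 / 12 = $222.23
Shortage per month = $452.76 ÷ 12 = $37.73
Adjusted monthly = $222.23 + $37.73 = $259.96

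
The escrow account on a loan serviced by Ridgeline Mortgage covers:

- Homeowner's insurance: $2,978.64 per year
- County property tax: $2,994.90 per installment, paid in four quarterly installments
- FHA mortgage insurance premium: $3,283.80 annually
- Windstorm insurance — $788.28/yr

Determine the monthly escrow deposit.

$1,585.86

Homeowner's insurance: $2,978.64/yr
County property tax: $2,994.90 × 4 = $11,979.60/yr
FHA mortgage insurance premium: $3,283.80/yr
Windstorm insurance: $788.28/yr
Total annual escrow = $19,030.32
Base monthly escrow = $19,030.32 ÷ 12 = $1,585.86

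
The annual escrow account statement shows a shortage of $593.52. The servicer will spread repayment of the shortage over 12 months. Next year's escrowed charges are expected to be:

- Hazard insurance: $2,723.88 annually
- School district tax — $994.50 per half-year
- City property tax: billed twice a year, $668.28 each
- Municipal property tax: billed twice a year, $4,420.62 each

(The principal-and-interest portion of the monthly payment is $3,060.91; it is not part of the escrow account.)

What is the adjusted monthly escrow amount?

Hazard insurance = $2,723.88
School district tax = $994.50 × 2 = $1,989.00
City property tax = $668.28 × 2 = $1,336.56
Municipal property tax = $4,420.62 × 2 = $8,841.24
Total annual escrow = $14,890.68
Base monthly escrow = $14,890.68 ÷ 12 = $1,240.89
Shortage spread = $593.52 / 12 = $49.46/mo
Adjusted monthly = $1,240.89 + $49.46 = $1,290.35

$1,290.35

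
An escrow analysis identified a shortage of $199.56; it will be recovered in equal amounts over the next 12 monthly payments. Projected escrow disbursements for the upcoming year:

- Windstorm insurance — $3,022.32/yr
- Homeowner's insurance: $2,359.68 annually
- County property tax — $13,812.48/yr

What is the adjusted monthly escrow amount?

Windstorm insurance: $3,022.32
Homeowner's insurance: $2,359.68
County property tax: $13,812.48
Combined annual = $19,194.48
Base monthly escrow = $19,194.48 ÷ 12 = $1,599.54
Monthly shortage recovery: $199.56 / 12 = $16.63
New monthly escrow = $1,599.54 + $16.63 = $1,616.17

$1,616.17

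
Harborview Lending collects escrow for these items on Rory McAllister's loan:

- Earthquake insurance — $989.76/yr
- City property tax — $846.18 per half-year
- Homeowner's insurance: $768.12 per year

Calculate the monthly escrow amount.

Earthquake insurance: $989.76
City property tax: $846.18 × 2 = $1,692.36
Homeowner's insurance: $768.12
Total annual escrow = $3,450.24
Monthly = $3,450.24 / 12 = $287.52

$287.52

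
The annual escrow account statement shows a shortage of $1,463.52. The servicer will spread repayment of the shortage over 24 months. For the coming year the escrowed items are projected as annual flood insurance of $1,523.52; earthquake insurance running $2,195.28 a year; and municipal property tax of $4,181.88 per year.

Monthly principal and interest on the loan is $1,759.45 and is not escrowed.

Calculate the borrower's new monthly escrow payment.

Flood insurance = $1,523.52
Earthquake insurance = $2,195.28
Municipal property tax = $4,181.88
Total per year = $1,523.52 + $2,195.28 + $4,181.88 = $7,900.68
Monthly escrow = $7,900.68 / 12 = $658.39
Shortage spread = $1,463.52 ÷ 24 = $60.98/mo
New monthly escrow = $658.39 + $60.98 = $719.37

$719.37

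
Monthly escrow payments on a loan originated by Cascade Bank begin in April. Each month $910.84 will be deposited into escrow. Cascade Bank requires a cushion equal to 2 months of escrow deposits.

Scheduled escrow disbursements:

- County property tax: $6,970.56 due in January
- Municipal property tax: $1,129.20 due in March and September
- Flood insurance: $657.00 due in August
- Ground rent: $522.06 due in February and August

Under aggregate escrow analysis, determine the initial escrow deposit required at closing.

$1,992.10

Cushion = 2 × $910.84 = $1,821.68
Trial balance (start $0, +$910.84 each month, − disbursements):
  Apr: +$910.84 → $910.84
  May: +$910.84 → $1,821.68
  Jun: +$910.84 → $2,732.52
  Jul: +$910.84 → $3,643.36
  Aug: +$910.84 − $1,179.06 → $3,375.14
  Sep: +$910.84 − $1,129.20 → $3,156.78
  Oct: +$910.84 → $4,067.62
  Nov: +$910.84 → $4,978.46
  Dec: +$910.84 → $5,889.30
  Jan: +$910.84 − $6,970.56 → -$170.42
  Feb: +$910.84 − $522.06 → $218.36
  Mar: +$910.84 − $1,129.20 → $0.00
Lowest trial balance = -$170.42 (Jan)
Initial deposit = cushion − low point = $1,821.68 − (-$170.42) = $1,992.10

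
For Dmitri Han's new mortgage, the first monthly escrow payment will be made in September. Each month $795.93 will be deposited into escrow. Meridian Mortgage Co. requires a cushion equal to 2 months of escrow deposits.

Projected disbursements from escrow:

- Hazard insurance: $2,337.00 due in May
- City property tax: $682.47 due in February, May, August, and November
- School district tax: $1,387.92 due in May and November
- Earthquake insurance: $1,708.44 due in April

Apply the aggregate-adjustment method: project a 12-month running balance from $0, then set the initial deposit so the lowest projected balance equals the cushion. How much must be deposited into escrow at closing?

Cushion = 2 × $795.93 = $1,591.86
Trial balance (start $0, +$795.93 each month, − disbursements):
  Sep: +$795.93 → $795.93
  Oct: +$795.93 → $1,591.86
  Nov: +$795.93 − $2,070.39 → $317.40
  Dec: +$795.93 → $1,113.33
  Jan: +$795.93 → $1,909.26
  Feb: +$795.93 − $682.47 → $2,022.72
  Mar: +$795.93 → $2,818.65
  Apr: +$795.93 − $1,708.44 → $1,906.14
  May: +$795.93 − $4,407.39 → -$1,705.32
  Jun: +$795.93 → -$909.39
  Jul: +$795.93 → -$113.46
  Aug: +$795.93 − $682.47 → $0.00
Lowest trial balance = -$1,705.32 (May)
Initial deposit = cushion − low point = $1,591.86 − (-$1,705.32) = $3,297.18

$3,297.18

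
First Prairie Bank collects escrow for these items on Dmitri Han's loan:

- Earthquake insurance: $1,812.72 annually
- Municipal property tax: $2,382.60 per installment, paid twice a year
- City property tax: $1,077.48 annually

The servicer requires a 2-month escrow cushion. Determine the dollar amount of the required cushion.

$1,275.90

Earthquake insurance — $1,812.72/yr
Municipal property tax — $2,382.60 × 2 = $4,765.20/yr
City property tax — $1,077.48/yr
Combined annual = $1,812.72 + $4,765.20 + $1,077.48 = $7,655.40
Monthly escrow = $7,655.40 ÷ 12 = $637.95
Reserve = 2 × $637.95 = $1,275.90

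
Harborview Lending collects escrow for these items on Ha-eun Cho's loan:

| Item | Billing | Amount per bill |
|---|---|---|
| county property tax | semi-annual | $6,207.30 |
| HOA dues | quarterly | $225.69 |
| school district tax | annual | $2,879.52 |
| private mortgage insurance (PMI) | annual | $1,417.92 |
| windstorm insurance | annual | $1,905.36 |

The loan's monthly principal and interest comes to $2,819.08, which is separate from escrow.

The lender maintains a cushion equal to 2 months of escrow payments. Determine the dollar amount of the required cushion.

County property tax — $6,207.30 × 2 = $12,414.60 annually
HOA dues — $225.69 × 4 = $902.76 annually
School district tax — $2,879.52 annually
Private mortgage insurance (PMI) — $1,417.92 annually
Windstorm insurance — $1,905.36 annually
Total per year = $12,414.60 + $902.76 + $2,879.52 + $1,417.92 + $1,905.36 = $19,520.16
Per month = $19,520.16 ÷ 12 = $1,626.68
Cushion = 2 × $1,626.68 = $3,253.36

$3,253.36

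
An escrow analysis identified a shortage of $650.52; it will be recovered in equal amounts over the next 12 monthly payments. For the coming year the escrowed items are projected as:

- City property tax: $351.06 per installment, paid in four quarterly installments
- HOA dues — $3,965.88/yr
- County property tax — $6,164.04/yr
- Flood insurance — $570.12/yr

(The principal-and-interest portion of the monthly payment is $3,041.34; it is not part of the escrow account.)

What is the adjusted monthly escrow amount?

$1,062.90

City property tax — $351.06 × 4 = $1,404.24/yr
HOA dues — $3,965.88/yr
County property tax — $6,164.04/yr
Flood insurance — $570.12/yr
Total annual escrow = $1,404.24 + $3,965.88 + $6,164.04 + $570.12 = $12,104.28
Per month = $12,104.28 ÷ 12 = $1,008.69
Shortage spread = $650.52 ÷ 12 = $54.21/mo
New monthly escrow = $1,008.69 + $54.21 = $1,062.90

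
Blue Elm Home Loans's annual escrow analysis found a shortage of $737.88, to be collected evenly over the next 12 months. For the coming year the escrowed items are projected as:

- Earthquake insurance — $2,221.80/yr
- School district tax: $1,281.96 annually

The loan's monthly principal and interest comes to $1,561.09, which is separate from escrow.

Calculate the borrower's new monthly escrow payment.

$353.47

Earthquake insurance — $2,221.80/yr
School district tax — $1,281.96/yr
Annual escrow total = $2,221.80 + $1,281.96 = $3,503.76
Per month = $3,503.76 / 12 = $291.98
Shortage spread = $737.88 ÷ 12 = $61.49/mo
New monthly escrow = $291.98 + $61.49 = $353.47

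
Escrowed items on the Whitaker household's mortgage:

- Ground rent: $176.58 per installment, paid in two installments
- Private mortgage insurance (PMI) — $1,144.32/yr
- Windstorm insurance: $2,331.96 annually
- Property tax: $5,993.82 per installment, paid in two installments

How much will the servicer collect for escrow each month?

$1,318.09

Ground rent: $176.58 × 2 = $353.16/yr
Private mortgage insurance (PMI): $1,144.32/yr
Windstorm insurance: $2,331.96/yr
Property tax: $5,993.82 × 2 = $11,987.64/yr
Annual escrow total = $15,817.08
Per month = $15,817.08 ÷ 12 = $1,318.09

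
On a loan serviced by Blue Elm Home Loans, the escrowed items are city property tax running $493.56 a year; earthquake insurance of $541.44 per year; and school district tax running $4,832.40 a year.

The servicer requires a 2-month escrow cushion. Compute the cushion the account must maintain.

$977.90

City property tax = $493.56 per year
Earthquake insurance = $541.44 per year
School district tax = $4,832.40 per year
Annual escrow total = $5,867.40
Base monthly escrow = $5,867.40 / 12 = $488.95
Required cushion = 2 × $488.95 = $977.90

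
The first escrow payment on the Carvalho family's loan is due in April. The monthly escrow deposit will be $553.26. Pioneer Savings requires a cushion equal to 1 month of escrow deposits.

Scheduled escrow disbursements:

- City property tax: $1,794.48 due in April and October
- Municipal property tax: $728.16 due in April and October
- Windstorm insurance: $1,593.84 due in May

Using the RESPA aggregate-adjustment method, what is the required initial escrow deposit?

$3,563.22

Cushion = 1 × $553.26 = $553.26
Trial balance (start $0, +$553.26 each month, − disbursements):
  Apr: +$553.26 − $2,522.64 → -$1,969.38
  May: +$553.26 − $1,593.84 → -$3,009.96
  Jun: +$553.26 → -$2,456.70
  Jul: +$553.26 → -$1,903.44
  Aug: +$553.26 → -$1,350.18
  Sep: +$553.26 → -$796.92
  Oct: +$553.26 − $2,522.64 → -$2,766.30
  Nov: +$553.26 → -$2,213.04
  Dec: +$553.26 → -$1,659.78
  Jan: +$553.26 → -$1,106.52
  Feb: +$553.26 → -$553.26
  Mar: +$553.26 → $0.00
Lowest trial balance = -$3,009.96 (May)
Initial deposit = cushion − low point = $553.26 − (-$3,009.96) = $3,563.22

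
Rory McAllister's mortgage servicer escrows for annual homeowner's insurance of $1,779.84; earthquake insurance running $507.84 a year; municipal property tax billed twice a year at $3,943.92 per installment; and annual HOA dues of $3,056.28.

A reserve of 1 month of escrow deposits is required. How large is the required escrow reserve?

Homeowner's insurance — $1,779.84 per year
Earthquake insurance — $507.84 per year
Municipal property tax — $3,943.92 × 2 = $7,887.84 per year
HOA dues — $3,056.28 per year
Yearly total = $1,779.84 + $507.84 + $7,887.84 + $3,056.28 = $13,231.80
Per month = $13,231.80 / 12 = $1,102.65
Required cushion = 1 × $1,102.65 = $1,102.65

$1,102.65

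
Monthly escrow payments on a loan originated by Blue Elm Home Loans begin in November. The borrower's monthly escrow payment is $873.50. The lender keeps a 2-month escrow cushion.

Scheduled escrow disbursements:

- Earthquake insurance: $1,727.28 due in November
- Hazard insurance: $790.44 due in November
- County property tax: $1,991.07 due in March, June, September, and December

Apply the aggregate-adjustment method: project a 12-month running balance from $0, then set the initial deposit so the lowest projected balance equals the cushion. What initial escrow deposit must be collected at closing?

Cushion = 2 × $873.50 = $1,747.00
Trial balance (start $0, +$873.50 each month, − disbursements):
  Nov: +$873.50 − $2,517.72 → -$1,644.22
  Dec: +$873.50 − $1,991.07 → -$2,761.79
  Jan: +$873.50 → -$1,888.29
  Feb: +$873.50 → -$1,014.79
  Mar: +$873.50 − $1,991.07 → -$2,132.36
  Apr: +$873.50 → -$1,258.86
  May: +$873.50 → -$385.36
  Jun: +$873.50 − $1,991.07 → -$1,502.93
  Jul: +$873.50 → -$629.43
  Aug: +$873.50 → $244.07
  Sep: +$873.50 − $1,991.07 → -$873.50
  Oct: +$873.50 → $0.00
Lowest trial balance = -$2,761.79 (Dec)
Initial deposit = cushion − low point = $1,747.00 − (-$2,761.79) = $4,508.79

$4,508.79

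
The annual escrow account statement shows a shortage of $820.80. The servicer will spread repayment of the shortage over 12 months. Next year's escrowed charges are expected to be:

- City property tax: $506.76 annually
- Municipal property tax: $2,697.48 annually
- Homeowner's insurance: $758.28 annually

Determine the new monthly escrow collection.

$398.61

City property tax: $506.76 per year
Municipal property tax: $2,697.48 per year
Homeowner's insurance: $758.28 per year
Total per year = $506.76 + $2,697.48 + $758.28 = $3,962.52
Base monthly escrow = $3,962.52 ÷ 12 = $330.21
Monthly shortage recovery: $820.80 / 12 = $68.40
Adjusted monthly = $330.21 + $68.40 = $398.61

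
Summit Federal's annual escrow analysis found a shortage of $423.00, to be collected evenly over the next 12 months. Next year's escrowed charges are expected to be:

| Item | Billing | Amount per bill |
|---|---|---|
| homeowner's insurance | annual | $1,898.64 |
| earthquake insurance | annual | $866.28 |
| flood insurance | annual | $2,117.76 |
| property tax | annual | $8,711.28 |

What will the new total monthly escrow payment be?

$1,168.08

Homeowner's insurance — $1,898.64
Earthquake insurance — $866.28
Flood insurance — $2,117.76
Property tax — $8,711.28
Total per year = $1,898.64 + $866.28 + $2,117.76 + $8,711.28 = $13,593.96
Per month = $13,593.96 ÷ 12 = $1,132.83
Shortage per month = $423.00 / 12 = $35.25
New monthly escrow = $1,132.83 + $35.25 = $1,168.08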